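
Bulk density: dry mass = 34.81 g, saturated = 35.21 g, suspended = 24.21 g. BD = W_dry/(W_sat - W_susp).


BD = 34.81 / (35.21 - 24.21) = 34.81 / 11.0 = 3.165 g/cm^3

3.165


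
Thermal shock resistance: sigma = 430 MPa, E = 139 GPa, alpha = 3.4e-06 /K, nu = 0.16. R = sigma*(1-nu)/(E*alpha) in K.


R = 430*(1-0.16)/(139*1000*3.4e-06) = 764 K

764


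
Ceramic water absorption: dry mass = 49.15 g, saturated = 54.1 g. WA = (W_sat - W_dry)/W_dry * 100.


WA = (54.1 - 49.15) / 49.15 * 100 = 10.07%

10.07


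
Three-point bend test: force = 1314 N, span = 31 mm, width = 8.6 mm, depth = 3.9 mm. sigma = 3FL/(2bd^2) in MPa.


sigma = 3*1314*31/(2*8.6*3.9^2) = 467.1 MPa

467.1


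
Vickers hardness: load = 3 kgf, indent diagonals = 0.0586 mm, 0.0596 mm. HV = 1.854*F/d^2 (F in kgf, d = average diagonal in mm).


d_avg = (0.0586+0.0596)/2 = 0.0591 mm
HV = 1.854*3/0.0591^2 = 1592

1592


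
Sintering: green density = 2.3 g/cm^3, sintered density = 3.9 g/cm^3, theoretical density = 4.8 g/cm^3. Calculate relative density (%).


Relative = 3.9 / 4.8 * 100 = 81.3%

81.3


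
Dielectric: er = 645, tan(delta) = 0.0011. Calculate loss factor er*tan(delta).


Loss = 645 * 0.0011 = 0.71

0.71


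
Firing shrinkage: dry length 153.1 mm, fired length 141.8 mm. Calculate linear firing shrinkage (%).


FS = (153.1 - 141.8) / 153.1 * 100 = 7.38%

7.38


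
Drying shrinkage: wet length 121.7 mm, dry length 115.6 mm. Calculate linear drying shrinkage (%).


DS = (121.7 - 115.6) / 121.7 * 100 = 5.01%

5.01


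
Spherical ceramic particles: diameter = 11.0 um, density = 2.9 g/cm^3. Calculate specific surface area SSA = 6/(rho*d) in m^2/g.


SSA = 6 / (2.9 * 11.0) = 0.188 m^2/g

0.188


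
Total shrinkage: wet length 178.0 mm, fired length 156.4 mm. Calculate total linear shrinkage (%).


TS = (178.0 - 156.4) / 178.0 * 100 = 12.13%

12.13


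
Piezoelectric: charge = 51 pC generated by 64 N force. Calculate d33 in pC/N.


d33 = 51 / 64 = 0.8 pC/N

0.8


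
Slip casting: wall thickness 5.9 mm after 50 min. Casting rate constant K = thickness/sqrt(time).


K = 5.9 / sqrt(50) = 5.9 / 7.0711 = 0.834 mm/min^0.5

0.834


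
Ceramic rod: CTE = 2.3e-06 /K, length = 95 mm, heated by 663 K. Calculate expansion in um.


dL = 2.3e-06 * 95 * 663 * 1000 = 144.866 um

144.866


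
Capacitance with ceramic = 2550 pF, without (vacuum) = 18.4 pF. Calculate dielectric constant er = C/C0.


er = 2550 / 18.4 = 138.59

138.59


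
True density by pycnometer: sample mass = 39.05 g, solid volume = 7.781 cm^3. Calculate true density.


TD = 39.05 / 7.781 = 5.019 g/cm^3

5.019


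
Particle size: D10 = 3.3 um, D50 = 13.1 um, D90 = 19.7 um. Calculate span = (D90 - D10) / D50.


Span = (19.7 - 3.3) / 13.1 = 16.4 / 13.1 = 1.252

1.252


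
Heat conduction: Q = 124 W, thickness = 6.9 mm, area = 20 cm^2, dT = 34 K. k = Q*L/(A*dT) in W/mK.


k = 124*6.9/1000/(20/10000*34) = 12.58 W/mK

12.58


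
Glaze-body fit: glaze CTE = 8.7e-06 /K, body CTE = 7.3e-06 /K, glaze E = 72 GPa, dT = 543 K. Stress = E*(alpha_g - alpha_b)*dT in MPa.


Stress = 72*1000*(8.7e-06 - 7.3e-06)*543 = 54.7 MPa

54.7


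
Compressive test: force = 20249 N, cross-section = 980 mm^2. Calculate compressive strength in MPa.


CS = 20249 / 980 = 20.7 MPa

20.7


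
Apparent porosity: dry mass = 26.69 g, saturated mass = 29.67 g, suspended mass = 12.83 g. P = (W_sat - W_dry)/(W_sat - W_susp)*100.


P = (29.67 - 26.69) / (29.67 - 12.83) * 100 = 2.98 / 16.84 * 100 = 17.7%

17.7


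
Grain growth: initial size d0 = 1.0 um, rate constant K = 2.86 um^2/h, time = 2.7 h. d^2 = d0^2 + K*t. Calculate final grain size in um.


d^2 = 1.0^2 + 2.86*2.7 = 8.722
d = sqrt(8.722) = 2.95 um

2.95


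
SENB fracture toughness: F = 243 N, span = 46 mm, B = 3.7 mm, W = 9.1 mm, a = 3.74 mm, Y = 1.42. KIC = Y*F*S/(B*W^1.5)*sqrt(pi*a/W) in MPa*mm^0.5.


KIC = 1.42*243*46/(3.7*9.1^1.5)*sqrt(pi*3.74/9.1) = 177.57

177.57


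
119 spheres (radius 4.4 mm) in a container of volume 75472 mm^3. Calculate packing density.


V_sphere = 4/3*pi*4.4^3 = 356.8179 mm^3
Total V = 119*356.8179 = 42461.3301 mm^3
PD = 42461.3301 / 75472 = 0.563

0.563


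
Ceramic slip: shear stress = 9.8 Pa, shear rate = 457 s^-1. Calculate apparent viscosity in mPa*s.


eta = tau/gamma * 1000 = 9.8/457 * 1000 = 21.4 mPa*s

21.4


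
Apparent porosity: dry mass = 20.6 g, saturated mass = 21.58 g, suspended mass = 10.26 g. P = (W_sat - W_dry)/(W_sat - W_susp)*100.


P = (21.58 - 20.6) / (21.58 - 10.26) * 100 = 0.98 / 11.32 * 100 = 8.7%

8.7


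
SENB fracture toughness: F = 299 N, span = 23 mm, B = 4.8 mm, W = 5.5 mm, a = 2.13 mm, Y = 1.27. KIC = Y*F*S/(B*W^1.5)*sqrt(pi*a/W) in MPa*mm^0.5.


KIC = 1.27*299*23/(4.8*5.5^1.5)*sqrt(pi*2.13/5.5) = 155.6

155.6


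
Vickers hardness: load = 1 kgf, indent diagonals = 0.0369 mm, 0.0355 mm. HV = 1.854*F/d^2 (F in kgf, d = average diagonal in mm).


d_avg = (0.0369+0.0355)/2 = 0.0362 mm
HV = 1.854*1/0.0362^2 = 1415

1415


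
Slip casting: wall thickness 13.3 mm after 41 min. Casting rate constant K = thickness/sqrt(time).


K = 13.3 / sqrt(41) = 13.3 / 6.4031 = 2.077 mm/min^0.5

2.077


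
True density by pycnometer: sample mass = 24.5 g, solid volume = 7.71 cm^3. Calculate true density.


TD = 24.5 / 7.71 = 3.178 g/cm^3

3.178


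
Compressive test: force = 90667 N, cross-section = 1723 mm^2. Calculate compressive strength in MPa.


CS = 90667 / 1723 = 52.6 MPa

52.6


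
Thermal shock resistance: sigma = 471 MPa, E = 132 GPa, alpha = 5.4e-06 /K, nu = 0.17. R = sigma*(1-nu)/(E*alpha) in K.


R = 471*(1-0.17)/(132*1000*5.4e-06) = 548 K

548


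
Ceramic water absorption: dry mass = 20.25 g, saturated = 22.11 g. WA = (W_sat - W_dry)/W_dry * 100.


WA = (22.11 - 20.25) / 20.25 * 100 = 9.19%

9.19


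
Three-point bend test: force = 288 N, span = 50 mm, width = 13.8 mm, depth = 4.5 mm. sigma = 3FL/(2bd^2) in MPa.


sigma = 3*288*50/(2*13.8*4.5^2) = 77.3 MPa

77.3


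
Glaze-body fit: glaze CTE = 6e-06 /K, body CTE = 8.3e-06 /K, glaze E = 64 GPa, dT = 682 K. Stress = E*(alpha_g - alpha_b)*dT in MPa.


Stress = 64*1000*(6e-06 - 8.3e-06)*682 = -100.4 MPa

-100.4


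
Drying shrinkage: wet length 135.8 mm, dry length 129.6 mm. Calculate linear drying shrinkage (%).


DS = (135.8 - 129.6) / 135.8 * 100 = 4.57%

4.57


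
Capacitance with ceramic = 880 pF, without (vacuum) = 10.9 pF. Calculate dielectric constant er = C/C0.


er = 880 / 10.9 = 80.73

80.73


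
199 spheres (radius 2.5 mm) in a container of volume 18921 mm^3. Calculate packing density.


V_sphere = 4/3*pi*2.5^3 = 65.4498 mm^3
Total V = 199*65.4498 = 13024.5102 mm^3
PD = 13024.5102 / 18921 = 0.688

0.688


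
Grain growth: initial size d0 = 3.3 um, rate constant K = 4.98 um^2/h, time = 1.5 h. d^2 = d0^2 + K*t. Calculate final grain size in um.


d^2 = 3.3^2 + 4.98*1.5 = 18.36
d = sqrt(18.36) = 4.28 um

4.28


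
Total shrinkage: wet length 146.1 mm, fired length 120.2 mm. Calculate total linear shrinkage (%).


TS = (146.1 - 120.2) / 146.1 * 100 = 17.73%

17.73


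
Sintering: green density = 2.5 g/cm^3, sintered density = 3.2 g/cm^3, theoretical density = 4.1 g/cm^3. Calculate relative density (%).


Relative = 3.2 / 4.1 * 100 = 78.0%

78.0


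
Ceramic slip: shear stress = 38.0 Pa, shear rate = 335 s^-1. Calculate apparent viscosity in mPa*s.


eta = tau/gamma * 1000 = 38.0/335 * 1000 = 113.4 mPa*s

113.4


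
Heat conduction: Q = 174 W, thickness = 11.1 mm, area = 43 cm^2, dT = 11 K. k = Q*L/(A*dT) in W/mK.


k = 174*11.1/1000/(43/10000*11) = 40.83 W/mK

40.83


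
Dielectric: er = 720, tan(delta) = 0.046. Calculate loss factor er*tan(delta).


Loss = 720 * 0.046 = 33.12

33.12


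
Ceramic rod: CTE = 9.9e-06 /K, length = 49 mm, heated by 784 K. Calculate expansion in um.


dL = 9.9e-06 * 49 * 784 * 1000 = 380.318 um

380.318


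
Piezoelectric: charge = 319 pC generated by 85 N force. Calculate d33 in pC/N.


d33 = 319 / 85 = 3.8 pC/N

3.8


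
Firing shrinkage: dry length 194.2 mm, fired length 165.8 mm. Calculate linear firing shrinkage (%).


FS = (194.2 - 165.8) / 194.2 * 100 = 14.62%

14.62


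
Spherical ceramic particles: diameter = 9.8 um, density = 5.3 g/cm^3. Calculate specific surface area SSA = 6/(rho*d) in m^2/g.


SSA = 6 / (5.3 * 9.8) = 0.116 m^2/g

0.116


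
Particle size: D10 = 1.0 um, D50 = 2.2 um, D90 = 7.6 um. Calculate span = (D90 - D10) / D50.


Span = (7.6 - 1.0) / 2.2 = 6.6 / 2.2 = 3.0

3.0


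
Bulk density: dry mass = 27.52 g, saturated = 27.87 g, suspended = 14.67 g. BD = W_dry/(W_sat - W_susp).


BD = 27.52 / (27.87 - 14.67) = 27.52 / 13.2 = 2.085 g/cm^3

2.085


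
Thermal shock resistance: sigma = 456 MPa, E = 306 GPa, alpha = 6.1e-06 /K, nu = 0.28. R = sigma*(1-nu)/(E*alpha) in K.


R = 456*(1-0.28)/(306*1000*6.1e-06) = 176 K

176


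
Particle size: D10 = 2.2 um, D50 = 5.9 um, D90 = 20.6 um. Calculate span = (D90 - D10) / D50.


Span = (20.6 - 2.2) / 5.9 = 18.4 / 5.9 = 3.119

3.119


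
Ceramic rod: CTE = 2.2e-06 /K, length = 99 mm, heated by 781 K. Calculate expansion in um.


dL = 2.2e-06 * 99 * 781 * 1000 = 170.102 um

170.102


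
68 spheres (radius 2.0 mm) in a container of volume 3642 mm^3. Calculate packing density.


V_sphere = 4/3*pi*2.0^3 = 33.5103 mm^3
Total V = 68*33.5103 = 2278.7004 mm^3
PD = 2278.7004 / 3642 = 0.626

0.626


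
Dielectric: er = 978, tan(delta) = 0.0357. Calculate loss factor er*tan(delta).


Loss = 978 * 0.0357 = 34.915

34.915


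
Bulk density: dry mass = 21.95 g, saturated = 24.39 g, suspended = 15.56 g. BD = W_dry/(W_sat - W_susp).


BD = 21.95 / (24.39 - 15.56) = 21.95 / 8.83 = 2.486 g/cm^3

2.486


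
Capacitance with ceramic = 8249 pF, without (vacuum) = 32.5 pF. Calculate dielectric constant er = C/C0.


er = 8249 / 32.5 = 253.82

253.82


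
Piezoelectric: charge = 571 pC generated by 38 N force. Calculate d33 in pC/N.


d33 = 571 / 38 = 15.0 pC/N

15.0


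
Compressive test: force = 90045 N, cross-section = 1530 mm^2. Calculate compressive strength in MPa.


CS = 90045 / 1530 = 58.9 MPa

58.9


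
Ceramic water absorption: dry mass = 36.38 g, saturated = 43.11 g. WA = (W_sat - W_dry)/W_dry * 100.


WA = (43.11 - 36.38) / 36.38 * 100 = 18.5%

18.5


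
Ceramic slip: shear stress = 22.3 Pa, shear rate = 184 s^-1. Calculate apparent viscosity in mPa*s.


eta = tau/gamma * 1000 = 22.3/184 * 1000 = 121.2 mPa*s

121.2


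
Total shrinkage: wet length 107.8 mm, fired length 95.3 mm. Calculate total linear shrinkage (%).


TS = (107.8 - 95.3) / 107.8 * 100 = 11.6%

11.6


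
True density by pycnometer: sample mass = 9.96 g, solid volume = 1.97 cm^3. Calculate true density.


TD = 9.96 / 1.97 = 5.056 g/cm^3

5.056


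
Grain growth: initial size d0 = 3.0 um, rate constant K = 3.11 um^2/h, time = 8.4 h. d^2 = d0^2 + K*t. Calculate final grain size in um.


d^2 = 3.0^2 + 3.11*8.4 = 35.124
d = sqrt(35.124) = 5.93 um

5.93


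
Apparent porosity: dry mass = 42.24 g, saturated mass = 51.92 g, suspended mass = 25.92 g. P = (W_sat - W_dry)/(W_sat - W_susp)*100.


P = (51.92 - 42.24) / (51.92 - 25.92) * 100 = 9.68 / 26.0 * 100 = 37.2%

37.2


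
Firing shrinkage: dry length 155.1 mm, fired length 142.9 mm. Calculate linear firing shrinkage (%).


FS = (155.1 - 142.9) / 155.1 * 100 = 7.87%

7.87


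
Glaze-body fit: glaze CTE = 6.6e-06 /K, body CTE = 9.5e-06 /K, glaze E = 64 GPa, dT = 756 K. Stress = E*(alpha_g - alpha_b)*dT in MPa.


Stress = 64*1000*(6.6e-06 - 9.5e-06)*756 = -140.3 MPa

-140.3


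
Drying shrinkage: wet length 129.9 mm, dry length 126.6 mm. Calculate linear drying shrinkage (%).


DS = (129.9 - 126.6) / 129.9 * 100 = 2.54%

2.54


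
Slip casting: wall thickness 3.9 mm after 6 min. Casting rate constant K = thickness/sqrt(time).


K = 3.9 / sqrt(6) = 3.9 / 2.4495 = 1.592 mm/min^0.5

1.592


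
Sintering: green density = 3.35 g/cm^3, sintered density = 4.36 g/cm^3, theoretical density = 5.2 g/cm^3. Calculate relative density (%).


Relative = 4.36 / 5.2 * 100 = 83.8%

83.8


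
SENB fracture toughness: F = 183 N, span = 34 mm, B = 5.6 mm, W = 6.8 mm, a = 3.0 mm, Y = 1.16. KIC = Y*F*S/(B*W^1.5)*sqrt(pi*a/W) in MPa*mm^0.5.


KIC = 1.16*183*34/(5.6*6.8^1.5)*sqrt(pi*3.0/6.8) = 85.57

85.57


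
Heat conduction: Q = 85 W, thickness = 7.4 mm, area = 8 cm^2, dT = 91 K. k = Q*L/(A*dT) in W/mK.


k = 85*7.4/1000/(8/10000*91) = 8.64 W/mK

8.64


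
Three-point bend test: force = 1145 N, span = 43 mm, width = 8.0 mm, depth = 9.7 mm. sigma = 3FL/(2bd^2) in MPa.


sigma = 3*1145*43/(2*8.0*9.7^2) = 98.1 MPa

98.1


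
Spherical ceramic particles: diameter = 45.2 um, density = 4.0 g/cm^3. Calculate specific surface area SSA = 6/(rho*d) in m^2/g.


SSA = 6 / (4.0 * 45.2) = 0.033 m^2/g

0.033


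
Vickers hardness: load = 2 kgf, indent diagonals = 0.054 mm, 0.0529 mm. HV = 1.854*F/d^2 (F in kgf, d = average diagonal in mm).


d_avg = (0.054+0.0529)/2 = 0.05345 mm
HV = 1.854*2/0.05345^2 = 1298

1298


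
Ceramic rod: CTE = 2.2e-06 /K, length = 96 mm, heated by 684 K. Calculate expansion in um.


dL = 2.2e-06 * 96 * 684 * 1000 = 144.461 um

144.461


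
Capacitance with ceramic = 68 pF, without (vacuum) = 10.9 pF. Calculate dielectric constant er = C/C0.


er = 68 / 10.9 = 6.24

6.24


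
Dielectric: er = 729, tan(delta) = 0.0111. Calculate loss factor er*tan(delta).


Loss = 729 * 0.0111 = 8.092

8.092


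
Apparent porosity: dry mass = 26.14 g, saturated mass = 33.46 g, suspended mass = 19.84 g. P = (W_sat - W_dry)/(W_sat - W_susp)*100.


P = (33.46 - 26.14) / (33.46 - 19.84) * 100 = 7.32 / 13.62 * 100 = 53.7%

53.7


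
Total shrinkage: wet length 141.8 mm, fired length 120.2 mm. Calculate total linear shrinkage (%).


TS = (141.8 - 120.2) / 141.8 * 100 = 15.23%

15.23


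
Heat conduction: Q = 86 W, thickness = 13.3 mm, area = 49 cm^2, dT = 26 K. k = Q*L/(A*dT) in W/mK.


k = 86*13.3/1000/(49/10000*26) = 8.98 W/mK

8.98


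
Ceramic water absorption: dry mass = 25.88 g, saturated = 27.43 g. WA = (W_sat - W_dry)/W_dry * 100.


WA = (27.43 - 25.88) / 25.88 * 100 = 5.99%

5.99


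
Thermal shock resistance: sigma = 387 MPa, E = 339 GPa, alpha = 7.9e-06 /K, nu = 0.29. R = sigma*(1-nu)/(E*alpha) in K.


R = 387*(1-0.29)/(339*1000*7.9e-06) = 103 K

103


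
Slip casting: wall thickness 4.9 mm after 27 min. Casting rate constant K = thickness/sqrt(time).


K = 4.9 / sqrt(27) = 4.9 / 5.1962 = 0.943 mm/min^0.5

0.943


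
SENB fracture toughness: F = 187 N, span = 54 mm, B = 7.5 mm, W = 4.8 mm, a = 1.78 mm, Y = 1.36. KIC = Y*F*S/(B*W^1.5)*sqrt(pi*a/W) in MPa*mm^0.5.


KIC = 1.36*187*54/(7.5*4.8^1.5)*sqrt(pi*1.78/4.8) = 187.94

187.94


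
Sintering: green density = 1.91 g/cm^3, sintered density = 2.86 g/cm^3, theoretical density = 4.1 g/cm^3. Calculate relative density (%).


Relative = 2.86 / 4.1 * 100 = 69.8%

69.8


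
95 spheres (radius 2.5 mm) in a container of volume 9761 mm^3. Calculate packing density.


V_sphere = 4/3*pi*2.5^3 = 65.4498 mm^3
Total V = 95*65.4498 = 6217.731 mm^3
PD = 6217.731 / 9761 = 0.637

0.637


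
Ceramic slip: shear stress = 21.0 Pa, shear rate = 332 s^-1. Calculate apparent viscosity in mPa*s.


eta = tau/gamma * 1000 = 21.0/332 * 1000 = 63.3 mPa*s

63.3


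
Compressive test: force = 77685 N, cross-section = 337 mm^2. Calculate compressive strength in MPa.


CS = 77685 / 337 = 230.5 MPa

230.5


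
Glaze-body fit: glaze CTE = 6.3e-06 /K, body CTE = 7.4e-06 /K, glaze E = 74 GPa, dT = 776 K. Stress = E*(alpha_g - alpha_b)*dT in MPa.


Stress = 74*1000*(6.3e-06 - 7.4e-06)*776 = -63.2 MPa

-63.2


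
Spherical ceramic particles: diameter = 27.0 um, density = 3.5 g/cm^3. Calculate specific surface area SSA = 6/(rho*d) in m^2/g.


SSA = 6 / (3.5 * 27.0) = 0.063 m^2/g

0.063


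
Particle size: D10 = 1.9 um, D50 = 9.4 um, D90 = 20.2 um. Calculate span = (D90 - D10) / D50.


Span = (20.2 - 1.9) / 9.4 = 18.3 / 9.4 = 1.947

1.947


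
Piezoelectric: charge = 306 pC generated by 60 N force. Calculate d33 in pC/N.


d33 = 306 / 60 = 5.1 pC/N

5.1


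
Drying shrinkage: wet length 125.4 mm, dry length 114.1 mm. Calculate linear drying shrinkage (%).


DS = (125.4 - 114.1) / 125.4 * 100 = 9.01%

9.01


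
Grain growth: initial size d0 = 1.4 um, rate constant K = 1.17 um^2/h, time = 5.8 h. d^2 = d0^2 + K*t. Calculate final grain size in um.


d^2 = 1.4^2 + 1.17*5.8 = 8.746
d = sqrt(8.746) = 2.96 um

2.96


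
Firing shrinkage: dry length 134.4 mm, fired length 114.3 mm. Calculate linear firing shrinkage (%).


FS = (134.4 - 114.3) / 134.4 * 100 = 14.96%

14.96


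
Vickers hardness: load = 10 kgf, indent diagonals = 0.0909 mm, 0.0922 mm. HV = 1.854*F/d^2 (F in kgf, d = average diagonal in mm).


d_avg = (0.0909+0.0922)/2 = 0.09155 mm
HV = 1.854*10/0.09155^2 = 2212

2212


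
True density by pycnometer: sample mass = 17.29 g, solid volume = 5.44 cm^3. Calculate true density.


TD = 17.29 / 5.44 = 3.178 g/cm^3

3.178


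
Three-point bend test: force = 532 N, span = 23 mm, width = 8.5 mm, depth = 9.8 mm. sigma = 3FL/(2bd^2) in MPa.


sigma = 3*532*23/(2*8.5*9.8^2) = 22.5 MPa

22.5


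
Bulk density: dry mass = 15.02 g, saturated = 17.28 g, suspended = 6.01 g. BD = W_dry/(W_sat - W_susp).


BD = 15.02 / (17.28 - 6.01) = 15.02 / 11.27 = 1.333 g/cm^3

1.333


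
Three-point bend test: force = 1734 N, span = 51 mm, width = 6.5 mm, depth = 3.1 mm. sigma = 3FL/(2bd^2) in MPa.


sigma = 3*1734*51/(2*6.5*3.1^2) = 2123.6 MPa

2123.6


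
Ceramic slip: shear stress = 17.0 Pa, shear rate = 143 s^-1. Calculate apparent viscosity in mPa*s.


eta = tau/gamma * 1000 = 17.0/143 * 1000 = 118.9 mPa*s

118.9


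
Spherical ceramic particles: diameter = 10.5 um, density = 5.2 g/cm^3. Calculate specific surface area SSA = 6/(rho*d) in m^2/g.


SSA = 6 / (5.2 * 10.5) = 0.11 m^2/g

0.11


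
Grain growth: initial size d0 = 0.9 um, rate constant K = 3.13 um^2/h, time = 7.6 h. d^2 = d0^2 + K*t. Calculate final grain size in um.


d^2 = 0.9^2 + 3.13*7.6 = 24.598
d = sqrt(24.598) = 4.96 um

4.96


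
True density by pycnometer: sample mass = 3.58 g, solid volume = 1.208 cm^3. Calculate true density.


TD = 3.58 / 1.208 = 2.964 g/cm^3

2.964


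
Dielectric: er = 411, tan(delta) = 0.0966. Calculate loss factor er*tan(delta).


Loss = 411 * 0.0966 = 39.703

39.703


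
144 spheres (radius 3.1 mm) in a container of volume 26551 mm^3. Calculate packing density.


V_sphere = 4/3*pi*3.1^3 = 124.7882 mm^3
Total V = 144*124.7882 = 17969.5008 mm^3
PD = 17969.5008 / 26551 = 0.677

0.677


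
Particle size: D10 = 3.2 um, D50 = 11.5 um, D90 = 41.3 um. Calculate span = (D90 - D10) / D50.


Span = (41.3 - 3.2) / 11.5 = 38.1 / 11.5 = 3.313

3.313


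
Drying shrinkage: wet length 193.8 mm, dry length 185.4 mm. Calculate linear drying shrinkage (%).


DS = (193.8 - 185.4) / 193.8 * 100 = 4.33%

4.33


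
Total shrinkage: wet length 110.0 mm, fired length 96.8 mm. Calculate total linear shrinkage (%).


TS = (110.0 - 96.8) / 110.0 * 100 = 12.0%

12.0


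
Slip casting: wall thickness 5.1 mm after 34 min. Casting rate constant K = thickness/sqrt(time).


K = 5.1 / sqrt(34) = 5.1 / 5.831 = 0.875 mm/min^0.5

0.875


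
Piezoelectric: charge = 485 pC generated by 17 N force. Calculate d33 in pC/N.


d33 = 485 / 17 = 28.5 pC/N

28.5


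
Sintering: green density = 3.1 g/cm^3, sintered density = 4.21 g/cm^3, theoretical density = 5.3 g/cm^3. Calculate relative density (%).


Relative = 4.21 / 5.3 * 100 = 79.4%

79.4


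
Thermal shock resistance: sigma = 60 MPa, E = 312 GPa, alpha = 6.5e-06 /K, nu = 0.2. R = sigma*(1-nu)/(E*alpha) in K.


R = 60*(1-0.2)/(312*1000*6.5e-06) = 24 K

24


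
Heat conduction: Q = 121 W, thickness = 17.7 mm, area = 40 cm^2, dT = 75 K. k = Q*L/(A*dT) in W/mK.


k = 121*17.7/1000/(40/10000*75) = 7.14 W/mK

7.14


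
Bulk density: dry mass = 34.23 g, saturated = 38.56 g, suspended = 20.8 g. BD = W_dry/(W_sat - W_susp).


BD = 34.23 / (38.56 - 20.8) = 34.23 / 17.76 = 1.927 g/cm^3

1.927


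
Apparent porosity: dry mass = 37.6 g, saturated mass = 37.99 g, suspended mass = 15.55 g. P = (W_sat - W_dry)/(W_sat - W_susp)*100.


P = (37.99 - 37.6) / (37.99 - 15.55) * 100 = 0.39 / 22.44 * 100 = 1.7%

1.7


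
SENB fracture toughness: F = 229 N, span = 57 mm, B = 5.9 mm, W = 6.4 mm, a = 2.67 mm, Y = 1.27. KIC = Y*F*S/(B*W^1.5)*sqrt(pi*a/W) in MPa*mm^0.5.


KIC = 1.27*229*57/(5.9*6.4^1.5)*sqrt(pi*2.67/6.4) = 198.67

198.67


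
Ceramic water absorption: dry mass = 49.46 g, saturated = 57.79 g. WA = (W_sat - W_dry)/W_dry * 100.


WA = (57.79 - 49.46) / 49.46 * 100 = 16.84%

16.84


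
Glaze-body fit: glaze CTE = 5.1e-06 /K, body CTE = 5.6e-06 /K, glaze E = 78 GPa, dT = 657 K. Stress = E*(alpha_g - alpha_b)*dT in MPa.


Stress = 78*1000*(5.1e-06 - 5.6e-06)*657 = -25.6 MPa

-25.6


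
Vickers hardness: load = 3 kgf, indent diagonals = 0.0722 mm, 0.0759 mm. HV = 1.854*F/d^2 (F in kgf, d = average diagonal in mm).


d_avg = (0.0722+0.0759)/2 = 0.07405 mm
HV = 1.854*3/0.07405^2 = 1014

1014


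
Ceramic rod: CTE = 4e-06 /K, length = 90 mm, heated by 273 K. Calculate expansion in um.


dL = 4e-06 * 90 * 273 * 1000 = 98.28 um

98.28


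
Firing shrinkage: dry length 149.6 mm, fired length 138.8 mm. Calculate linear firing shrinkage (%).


FS = (149.6 - 138.8) / 149.6 * 100 = 7.22%

7.22


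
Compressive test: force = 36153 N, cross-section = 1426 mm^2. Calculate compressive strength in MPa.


CS = 36153 / 1426 = 25.4 MPa

25.4


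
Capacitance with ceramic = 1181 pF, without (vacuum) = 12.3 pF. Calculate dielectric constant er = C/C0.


er = 1181 / 12.3 = 96.02

96.02


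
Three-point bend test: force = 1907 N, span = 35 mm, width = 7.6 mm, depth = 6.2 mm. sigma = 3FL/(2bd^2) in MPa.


sigma = 3*1907*35/(2*7.6*6.2^2) = 342.7 MPa

342.7


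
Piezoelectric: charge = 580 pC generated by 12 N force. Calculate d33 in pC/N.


d33 = 580 / 12 = 48.3 pC/N

48.3


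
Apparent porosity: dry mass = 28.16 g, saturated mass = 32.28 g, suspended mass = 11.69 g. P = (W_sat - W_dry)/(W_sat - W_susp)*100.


P = (32.28 - 28.16) / (32.28 - 11.69) * 100 = 4.12 / 20.59 * 100 = 20.0%

20.0


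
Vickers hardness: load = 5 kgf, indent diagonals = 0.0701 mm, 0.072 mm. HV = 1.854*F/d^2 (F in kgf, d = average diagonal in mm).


d_avg = (0.0701+0.072)/2 = 0.07105 mm
HV = 1.854*5/0.07105^2 = 1836

1836


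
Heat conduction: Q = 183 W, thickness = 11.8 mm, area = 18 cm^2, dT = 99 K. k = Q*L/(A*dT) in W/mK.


k = 183*11.8/1000/(18/10000*99) = 12.12 W/mK

12.12


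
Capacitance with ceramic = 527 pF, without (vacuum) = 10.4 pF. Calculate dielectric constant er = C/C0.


er = 527 / 10.4 = 50.67

50.67


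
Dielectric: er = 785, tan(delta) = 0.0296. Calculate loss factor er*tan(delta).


Loss = 785 * 0.0296 = 23.236

23.236


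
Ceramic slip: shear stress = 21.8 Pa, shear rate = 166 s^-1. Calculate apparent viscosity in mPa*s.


eta = tau/gamma * 1000 = 21.8/166 * 1000 = 131.3 mPa*s

131.3


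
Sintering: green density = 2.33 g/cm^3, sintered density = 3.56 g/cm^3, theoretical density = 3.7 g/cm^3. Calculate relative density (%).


Relative = 3.56 / 3.7 * 100 = 96.2%

96.2


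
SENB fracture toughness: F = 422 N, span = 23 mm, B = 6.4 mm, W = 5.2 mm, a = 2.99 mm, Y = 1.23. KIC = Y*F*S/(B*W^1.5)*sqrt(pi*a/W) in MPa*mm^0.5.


KIC = 1.23*422*23/(6.4*5.2^1.5)*sqrt(pi*2.99/5.2) = 211.43

211.43


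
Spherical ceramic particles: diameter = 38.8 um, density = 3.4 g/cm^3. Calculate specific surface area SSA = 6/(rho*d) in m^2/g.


SSA = 6 / (3.4 * 38.8) = 0.045 m^2/g

0.045


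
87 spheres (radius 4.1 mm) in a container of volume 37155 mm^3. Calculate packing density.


V_sphere = 4/3*pi*4.1^3 = 288.6956 mm^3
Total V = 87*288.6956 = 25116.5172 mm^3
PD = 25116.5172 / 37155 = 0.676

0.676


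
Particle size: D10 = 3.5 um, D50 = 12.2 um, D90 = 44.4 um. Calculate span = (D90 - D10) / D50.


Span = (44.4 - 3.5) / 12.2 = 40.9 / 12.2 = 3.352

3.352


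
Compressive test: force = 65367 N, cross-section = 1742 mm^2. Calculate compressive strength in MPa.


CS = 65367 / 1742 = 37.5 MPa

37.5


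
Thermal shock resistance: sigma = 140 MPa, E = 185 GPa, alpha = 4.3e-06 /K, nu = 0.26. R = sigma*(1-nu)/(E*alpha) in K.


R = 140*(1-0.26)/(185*1000*4.3e-06) = 130 K

130


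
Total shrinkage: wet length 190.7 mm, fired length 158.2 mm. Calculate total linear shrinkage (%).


TS = (190.7 - 158.2) / 190.7 * 100 = 17.04%

17.04


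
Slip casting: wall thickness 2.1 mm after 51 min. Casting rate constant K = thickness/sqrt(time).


K = 2.1 / sqrt(51) = 2.1 / 7.1414 = 0.294 mm/min^0.5

0.294


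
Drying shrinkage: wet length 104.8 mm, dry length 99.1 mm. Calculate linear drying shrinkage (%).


DS = (104.8 - 99.1) / 104.8 * 100 = 5.44%

5.44


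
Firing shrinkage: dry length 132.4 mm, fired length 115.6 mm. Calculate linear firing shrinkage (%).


FS = (132.4 - 115.6) / 132.4 * 100 = 12.69%

12.69


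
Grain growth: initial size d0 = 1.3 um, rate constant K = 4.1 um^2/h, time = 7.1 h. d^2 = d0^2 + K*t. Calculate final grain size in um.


d^2 = 1.3^2 + 4.1*7.1 = 30.8
d = sqrt(30.8) = 5.55 um

5.55


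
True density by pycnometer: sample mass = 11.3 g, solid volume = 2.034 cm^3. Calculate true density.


TD = 11.3 / 2.034 = 5.556 g/cm^3

5.556


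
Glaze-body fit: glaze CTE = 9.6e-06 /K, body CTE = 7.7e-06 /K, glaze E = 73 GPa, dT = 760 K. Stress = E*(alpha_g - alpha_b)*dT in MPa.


Stress = 73*1000*(9.6e-06 - 7.7e-06)*760 = 105.4 MPa

105.4


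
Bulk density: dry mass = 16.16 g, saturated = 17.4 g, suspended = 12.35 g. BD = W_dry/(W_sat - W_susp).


BD = 16.16 / (17.4 - 12.35) = 16.16 / 5.05 = 3.2 g/cm^3

3.2


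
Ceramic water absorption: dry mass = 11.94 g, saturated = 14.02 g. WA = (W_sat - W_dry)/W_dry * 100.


WA = (14.02 - 11.94) / 11.94 * 100 = 17.42%

17.42


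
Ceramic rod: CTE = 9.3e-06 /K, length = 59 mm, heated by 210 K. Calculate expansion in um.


dL = 9.3e-06 * 59 * 210 * 1000 = 115.227 um

115.227


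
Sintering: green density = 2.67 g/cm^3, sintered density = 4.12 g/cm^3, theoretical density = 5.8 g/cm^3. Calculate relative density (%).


Relative = 4.12 / 5.8 * 100 = 71.0%

71.0


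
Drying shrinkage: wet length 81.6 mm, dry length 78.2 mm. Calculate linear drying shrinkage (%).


DS = (81.6 - 78.2) / 81.6 * 100 = 4.17%

4.17


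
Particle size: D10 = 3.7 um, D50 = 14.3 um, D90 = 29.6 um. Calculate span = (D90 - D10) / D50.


Span = (29.6 - 3.7) / 14.3 = 25.9 / 14.3 = 1.811

1.811


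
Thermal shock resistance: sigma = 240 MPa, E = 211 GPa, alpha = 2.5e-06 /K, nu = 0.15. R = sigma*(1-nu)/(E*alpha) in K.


R = 240*(1-0.15)/(211*1000*2.5e-06) = 387 K

387


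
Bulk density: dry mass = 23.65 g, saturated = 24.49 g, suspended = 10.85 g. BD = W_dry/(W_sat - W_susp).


BD = 23.65 / (24.49 - 10.85) = 23.65 / 13.64 = 1.734 g/cm^3

1.734


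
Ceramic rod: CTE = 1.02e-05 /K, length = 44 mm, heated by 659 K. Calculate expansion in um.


dL = 1.02e-05 * 44 * 659 * 1000 = 295.759 um

295.759


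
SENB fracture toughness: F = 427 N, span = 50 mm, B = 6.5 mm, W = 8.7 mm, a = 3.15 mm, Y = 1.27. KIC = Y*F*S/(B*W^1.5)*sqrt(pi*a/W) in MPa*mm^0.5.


KIC = 1.27*427*50/(6.5*8.7^1.5)*sqrt(pi*3.15/8.7) = 173.37

173.37


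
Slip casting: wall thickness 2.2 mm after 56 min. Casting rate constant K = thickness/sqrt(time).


K = 2.2 / sqrt(56) = 2.2 / 7.4833 = 0.294 mm/min^0.5

0.294


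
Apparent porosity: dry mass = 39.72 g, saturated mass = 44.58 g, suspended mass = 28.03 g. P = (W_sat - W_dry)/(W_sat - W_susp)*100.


P = (44.58 - 39.72) / (44.58 - 28.03) * 100 = 4.86 / 16.55 * 100 = 29.4%

29.4


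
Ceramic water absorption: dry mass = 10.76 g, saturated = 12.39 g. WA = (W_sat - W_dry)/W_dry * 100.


WA = (12.39 - 10.76) / 10.76 * 100 = 15.15%

15.15


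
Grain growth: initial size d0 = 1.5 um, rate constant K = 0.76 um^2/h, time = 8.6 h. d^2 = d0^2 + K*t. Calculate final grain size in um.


d^2 = 1.5^2 + 0.76*8.6 = 8.786
d = sqrt(8.786) = 2.96 um

2.96


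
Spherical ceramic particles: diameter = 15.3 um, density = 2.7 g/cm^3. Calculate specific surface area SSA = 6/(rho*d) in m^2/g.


SSA = 6 / (2.7 * 15.3) = 0.145 m^2/g

0.145


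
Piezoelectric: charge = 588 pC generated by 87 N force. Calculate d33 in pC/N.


d33 = 588 / 87 = 6.8 pC/N

6.8


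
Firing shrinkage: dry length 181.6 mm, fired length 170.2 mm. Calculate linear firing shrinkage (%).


FS = (181.6 - 170.2) / 181.6 * 100 = 6.28%

6.28


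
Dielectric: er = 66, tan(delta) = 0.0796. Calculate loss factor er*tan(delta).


Loss = 66 * 0.0796 = 5.254

5.254


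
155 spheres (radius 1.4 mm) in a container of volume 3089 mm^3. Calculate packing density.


V_sphere = 4/3*pi*1.4^3 = 11.494 mm^3
Total V = 155*11.494 = 1781.57 mm^3
PD = 1781.57 / 3089 = 0.577

0.577


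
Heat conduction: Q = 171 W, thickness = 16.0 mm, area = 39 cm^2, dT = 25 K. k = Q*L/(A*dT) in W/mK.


k = 171*16.0/1000/(39/10000*25) = 28.06 W/mK

28.06


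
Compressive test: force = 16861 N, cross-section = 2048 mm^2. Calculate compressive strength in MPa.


CS = 16861 / 2048 = 8.2 MPa

8.2


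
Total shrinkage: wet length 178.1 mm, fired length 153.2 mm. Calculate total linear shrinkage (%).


TS = (178.1 - 153.2) / 178.1 * 100 = 13.98%

13.98


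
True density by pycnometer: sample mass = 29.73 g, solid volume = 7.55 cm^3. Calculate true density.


TD = 29.73 / 7.55 = 3.938 g/cm^3

3.938


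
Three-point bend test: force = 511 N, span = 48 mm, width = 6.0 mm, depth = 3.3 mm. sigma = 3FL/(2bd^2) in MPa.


sigma = 3*511*48/(2*6.0*3.3^2) = 563.1 MPa

563.1


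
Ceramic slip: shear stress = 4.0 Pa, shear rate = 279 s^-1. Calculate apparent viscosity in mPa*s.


eta = tau/gamma * 1000 = 4.0/279 * 1000 = 14.3 mPa*s

14.3


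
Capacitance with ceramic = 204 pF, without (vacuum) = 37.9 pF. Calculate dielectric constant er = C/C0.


er = 204 / 37.9 = 5.38

5.38


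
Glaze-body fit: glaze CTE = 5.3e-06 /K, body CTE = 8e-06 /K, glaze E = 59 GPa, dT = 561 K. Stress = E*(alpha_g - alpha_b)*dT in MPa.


Stress = 59*1000*(5.3e-06 - 8e-06)*561 = -89.4 MPa

-89.4


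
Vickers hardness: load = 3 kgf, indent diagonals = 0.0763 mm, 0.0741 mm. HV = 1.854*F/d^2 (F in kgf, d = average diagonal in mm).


d_avg = (0.0763+0.0741)/2 = 0.0752 mm
HV = 1.854*3/0.0752^2 = 984

984


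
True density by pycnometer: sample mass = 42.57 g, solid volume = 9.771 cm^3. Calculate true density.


TD = 42.57 / 9.771 = 4.357 g/cm^3

4.357


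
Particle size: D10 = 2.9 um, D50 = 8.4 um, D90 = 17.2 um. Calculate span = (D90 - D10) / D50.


Span = (17.2 - 2.9) / 8.4 = 14.3 / 8.4 = 1.702

1.702


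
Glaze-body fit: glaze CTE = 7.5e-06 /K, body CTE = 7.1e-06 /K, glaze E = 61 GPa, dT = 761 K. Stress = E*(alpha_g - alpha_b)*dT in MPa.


Stress = 61*1000*(7.5e-06 - 7.1e-06)*761 = 18.6 MPa

18.6


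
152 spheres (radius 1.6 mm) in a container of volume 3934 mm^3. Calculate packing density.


V_sphere = 4/3*pi*1.6^3 = 17.1573 mm^3
Total V = 152*17.1573 = 2607.9096 mm^3
PD = 2607.9096 / 3934 = 0.663

0.663


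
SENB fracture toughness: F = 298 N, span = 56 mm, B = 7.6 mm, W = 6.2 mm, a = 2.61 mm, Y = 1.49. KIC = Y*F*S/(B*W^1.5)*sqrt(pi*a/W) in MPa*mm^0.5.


KIC = 1.49*298*56/(7.6*6.2^1.5)*sqrt(pi*2.61/6.2) = 243.72

243.72


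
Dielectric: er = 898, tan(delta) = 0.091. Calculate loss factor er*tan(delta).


Loss = 898 * 0.091 = 81.718

81.718


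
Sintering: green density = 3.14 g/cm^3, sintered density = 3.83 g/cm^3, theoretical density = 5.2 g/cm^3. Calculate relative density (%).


Relative = 3.83 / 5.2 * 100 = 73.7%

73.7


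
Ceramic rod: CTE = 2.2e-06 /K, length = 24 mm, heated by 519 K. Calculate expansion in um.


dL = 2.2e-06 * 24 * 519 * 1000 = 27.403 um

27.403


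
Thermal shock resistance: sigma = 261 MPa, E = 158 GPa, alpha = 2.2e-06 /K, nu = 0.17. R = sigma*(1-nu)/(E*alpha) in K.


R = 261*(1-0.17)/(158*1000*2.2e-06) = 623 K

623


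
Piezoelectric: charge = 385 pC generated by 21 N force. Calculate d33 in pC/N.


d33 = 385 / 21 = 18.3 pC/N

18.3


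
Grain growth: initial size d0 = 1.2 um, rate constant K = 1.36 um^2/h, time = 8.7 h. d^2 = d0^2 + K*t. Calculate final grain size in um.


d^2 = 1.2^2 + 1.36*8.7 = 13.272
d = sqrt(13.272) = 3.64 um

3.64


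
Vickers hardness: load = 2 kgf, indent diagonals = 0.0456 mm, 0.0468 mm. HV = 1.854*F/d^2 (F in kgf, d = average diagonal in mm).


d_avg = (0.0456+0.0468)/2 = 0.0462 mm
HV = 1.854*2/0.0462^2 = 1737

1737


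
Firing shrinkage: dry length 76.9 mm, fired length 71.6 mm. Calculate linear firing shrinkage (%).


FS = (76.9 - 71.6) / 76.9 * 100 = 6.89%

6.89


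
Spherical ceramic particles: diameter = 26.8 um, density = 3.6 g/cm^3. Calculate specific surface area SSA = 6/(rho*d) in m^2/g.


SSA = 6 / (3.6 * 26.8) = 0.062 m^2/g

0.062


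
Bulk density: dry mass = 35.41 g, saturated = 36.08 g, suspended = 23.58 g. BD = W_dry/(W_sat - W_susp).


BD = 35.41 / (36.08 - 23.58) = 35.41 / 12.5 = 2.833 g/cm^3

2.833


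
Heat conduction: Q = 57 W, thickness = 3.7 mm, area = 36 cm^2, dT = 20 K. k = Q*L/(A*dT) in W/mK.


k = 57*3.7/1000/(36/10000*20) = 2.93 W/mK

2.93


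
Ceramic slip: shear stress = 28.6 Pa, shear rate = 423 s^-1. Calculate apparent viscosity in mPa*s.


eta = tau/gamma * 1000 = 28.6/423 * 1000 = 67.6 mPa*s

67.6


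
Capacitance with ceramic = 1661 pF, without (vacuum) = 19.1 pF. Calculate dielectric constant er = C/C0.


er = 1661 / 19.1 = 86.96

86.96


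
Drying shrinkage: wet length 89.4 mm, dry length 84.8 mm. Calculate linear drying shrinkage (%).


DS = (89.4 - 84.8) / 89.4 * 100 = 5.15%

5.15


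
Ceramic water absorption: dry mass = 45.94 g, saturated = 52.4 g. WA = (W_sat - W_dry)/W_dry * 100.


WA = (52.4 - 45.94) / 45.94 * 100 = 14.06%

14.06


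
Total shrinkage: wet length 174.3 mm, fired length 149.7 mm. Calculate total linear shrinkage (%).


TS = (174.3 - 149.7) / 174.3 * 100 = 14.11%

14.11


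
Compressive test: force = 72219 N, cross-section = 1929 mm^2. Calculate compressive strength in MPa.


CS = 72219 / 1929 = 37.4 MPa

37.4


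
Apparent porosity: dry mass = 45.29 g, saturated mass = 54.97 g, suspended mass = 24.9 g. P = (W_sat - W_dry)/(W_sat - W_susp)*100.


P = (54.97 - 45.29) / (54.97 - 24.9) * 100 = 9.68 / 30.07 * 100 = 32.2%

32.2


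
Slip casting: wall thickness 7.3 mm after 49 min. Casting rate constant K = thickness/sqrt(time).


K = 7.3 / sqrt(49) = 7.3 / 7.0 = 1.043 mm/min^0.5

1.043


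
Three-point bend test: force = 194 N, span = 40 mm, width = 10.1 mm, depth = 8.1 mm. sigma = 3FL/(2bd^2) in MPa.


sigma = 3*194*40/(2*10.1*8.1^2) = 17.6 MPa

17.6


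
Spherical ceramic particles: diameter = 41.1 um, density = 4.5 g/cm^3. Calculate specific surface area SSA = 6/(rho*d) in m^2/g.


SSA = 6 / (4.5 * 41.1) = 0.032 m^2/g

0.032


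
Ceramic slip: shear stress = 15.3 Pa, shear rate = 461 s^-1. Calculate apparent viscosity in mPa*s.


eta = tau/gamma * 1000 = 15.3/461 * 1000 = 33.2 mPa*s

33.2


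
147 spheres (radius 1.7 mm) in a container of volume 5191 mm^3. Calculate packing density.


V_sphere = 4/3*pi*1.7^3 = 20.5795 mm^3
Total V = 147*20.5795 = 3025.1865 mm^3
PD = 3025.1865 / 5191 = 0.583

0.583


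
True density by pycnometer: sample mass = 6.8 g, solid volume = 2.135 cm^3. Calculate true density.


TD = 6.8 / 2.135 = 3.185 g/cm^3

3.185


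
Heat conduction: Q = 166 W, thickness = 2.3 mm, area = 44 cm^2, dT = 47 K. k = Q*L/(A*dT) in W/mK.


k = 166*2.3/1000/(44/10000*47) = 1.85 W/mK

1.85


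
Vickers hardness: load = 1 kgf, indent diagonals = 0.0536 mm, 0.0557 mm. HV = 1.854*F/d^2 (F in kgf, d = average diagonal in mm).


d_avg = (0.0536+0.0557)/2 = 0.05465 mm
HV = 1.854*1/0.05465^2 = 621

621


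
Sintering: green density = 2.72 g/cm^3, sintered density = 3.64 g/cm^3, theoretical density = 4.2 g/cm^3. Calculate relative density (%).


Relative = 3.64 / 4.2 * 100 = 86.7%

86.7


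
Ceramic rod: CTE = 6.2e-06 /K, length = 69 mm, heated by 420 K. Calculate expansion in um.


dL = 6.2e-06 * 69 * 420 * 1000 = 179.676 um

179.676


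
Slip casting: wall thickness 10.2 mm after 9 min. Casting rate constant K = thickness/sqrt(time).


K = 10.2 / sqrt(9) = 10.2 / 3.0 = 3.4 mm/min^0.5

3.4


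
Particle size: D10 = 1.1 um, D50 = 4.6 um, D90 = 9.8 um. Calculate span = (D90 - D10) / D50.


Span = (9.8 - 1.1) / 4.6 = 8.7 / 4.6 = 1.891

1.891


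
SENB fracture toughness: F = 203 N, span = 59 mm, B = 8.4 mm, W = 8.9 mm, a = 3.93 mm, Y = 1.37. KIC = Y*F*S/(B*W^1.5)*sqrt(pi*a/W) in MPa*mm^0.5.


KIC = 1.37*203*59/(8.4*8.9^1.5)*sqrt(pi*3.93/8.9) = 86.65

86.65


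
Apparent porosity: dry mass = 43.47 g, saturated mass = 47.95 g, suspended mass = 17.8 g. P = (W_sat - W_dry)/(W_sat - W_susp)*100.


P = (47.95 - 43.47) / (47.95 - 17.8) * 100 = 4.48 / 30.15 * 100 = 14.9%

14.9


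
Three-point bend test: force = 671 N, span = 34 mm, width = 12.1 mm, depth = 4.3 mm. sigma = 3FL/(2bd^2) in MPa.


sigma = 3*671*34/(2*12.1*4.3^2) = 153.0 MPa

153.0


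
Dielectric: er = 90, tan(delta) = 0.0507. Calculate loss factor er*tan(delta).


Loss = 90 * 0.0507 = 4.563

4.563


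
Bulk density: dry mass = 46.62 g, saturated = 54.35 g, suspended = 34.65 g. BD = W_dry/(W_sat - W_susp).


BD = 46.62 / (54.35 - 34.65) = 46.62 / 19.7 = 2.366 g/cm^3

2.366


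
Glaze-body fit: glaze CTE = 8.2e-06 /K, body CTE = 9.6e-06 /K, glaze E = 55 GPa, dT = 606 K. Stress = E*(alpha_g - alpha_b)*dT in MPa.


Stress = 55*1000*(8.2e-06 - 9.6e-06)*606 = -46.7 MPa

-46.7


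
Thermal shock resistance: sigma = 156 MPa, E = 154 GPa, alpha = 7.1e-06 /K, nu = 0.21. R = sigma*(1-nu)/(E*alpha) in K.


R = 156*(1-0.21)/(154*1000*7.1e-06) = 113 K

113


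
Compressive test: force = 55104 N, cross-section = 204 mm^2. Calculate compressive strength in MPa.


CS = 55104 / 204 = 270.1 MPa

270.1


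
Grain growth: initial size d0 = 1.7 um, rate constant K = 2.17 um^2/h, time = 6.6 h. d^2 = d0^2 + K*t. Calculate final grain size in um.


d^2 = 1.7^2 + 2.17*6.6 = 17.212
d = sqrt(17.212) = 4.15 um

4.15


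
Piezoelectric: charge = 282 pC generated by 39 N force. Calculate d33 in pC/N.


d33 = 282 / 39 = 7.2 pC/N

7.2


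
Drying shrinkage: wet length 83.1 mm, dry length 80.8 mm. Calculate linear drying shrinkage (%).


DS = (83.1 - 80.8) / 83.1 * 100 = 2.77%

2.77


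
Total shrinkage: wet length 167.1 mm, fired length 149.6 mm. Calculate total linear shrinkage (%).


TS = (167.1 - 149.6) / 167.1 * 100 = 10.47%

10.47


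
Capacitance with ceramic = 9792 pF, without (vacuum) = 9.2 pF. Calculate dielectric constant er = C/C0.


er = 9792 / 9.2 = 1064.35

1064.35


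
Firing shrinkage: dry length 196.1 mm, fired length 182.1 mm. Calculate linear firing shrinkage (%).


FS = (196.1 - 182.1) / 196.1 * 100 = 7.14%

7.14
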